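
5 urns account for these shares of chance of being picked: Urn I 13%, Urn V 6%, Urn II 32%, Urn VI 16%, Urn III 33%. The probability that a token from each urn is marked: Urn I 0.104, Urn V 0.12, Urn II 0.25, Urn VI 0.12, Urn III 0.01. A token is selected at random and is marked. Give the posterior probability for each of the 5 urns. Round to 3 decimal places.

Urn I 0.110, Urn V 0.058, Urn II 0.649, Urn VI 0.156, Urn III 0.027

Prior × likelihood for each hypothesis:
  Urn I: 0.13 × 0.104 = 0.01352
  Urn V: 0.06 × 0.12 = 0.0072
  Urn II: 0.32 × 0.25 = 0.08
  Urn VI: 0.16 × 0.12 = 0.0192
  Urn III: 0.33 × 0.01 = 0.0033
Sum = 0.12322.
P(Urn I | marked) = 0.01352/0.12322 ≈ 0.110
P(Urn V | marked) = 0.0072/0.12322 ≈ 0.058
P(Urn II | marked) = 0.08/0.12322 ≈ 0.649
P(Urn VI | marked) = 0.0192/0.12322 ≈ 0.156
P(Urn III | marked) = 0.0033/0.12322 ≈ 0.027
(Check: 0.110+0.058+0.649+0.156+0.027 = 1.000.)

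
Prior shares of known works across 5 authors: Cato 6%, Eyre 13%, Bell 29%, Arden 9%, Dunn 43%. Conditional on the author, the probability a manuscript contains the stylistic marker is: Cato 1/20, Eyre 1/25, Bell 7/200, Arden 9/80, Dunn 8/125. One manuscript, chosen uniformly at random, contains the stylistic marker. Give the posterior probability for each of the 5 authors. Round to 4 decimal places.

Cato 0.0536, Eyre 0.0929, Bell 0.1813, Arden 0.1808, Dunn 0.4915

By Bayes' rule, posterior ∝ prior × likelihood:
  Cato: 0.06 × 0.05 = 0.003
  Eyre: 0.13 × 0.04 = 0.0052
  Bell: 0.29 × 0.035 = 0.01015
  Arden: 0.09 × 0.1125 = 0.010125
  Dunn: 0.43 × 0.064 = 0.02752
Total = 0.055995.
P(Cato | marker) = 0.003/0.055995 ≈ 0.0536
P(Eyre | marker) = 0.0052/0.055995 ≈ 0.0929
P(Bell | marker) = 0.01015/0.055995 ≈ 0.1813
P(Arden | marker) = 0.010125/0.055995 ≈ 0.1808
P(Dunn | marker) = 0.02752/0.055995 ≈ 0.4915
(Check: 0.0536+0.0929+0.1813+0.1808+0.4915 = 1.0001.)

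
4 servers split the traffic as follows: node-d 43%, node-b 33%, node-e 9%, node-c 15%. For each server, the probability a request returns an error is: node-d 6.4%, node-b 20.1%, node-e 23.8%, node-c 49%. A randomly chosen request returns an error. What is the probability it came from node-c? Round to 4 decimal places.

Unnormalized posteriors (prior × likelihood):
  node-d: 0.43 × 0.064 = 0.02752
  node-b: 0.33 × 0.201 = 0.06633
  node-e: 0.09 × 0.238 = 0.02142
  node-c: 0.15 × 0.49 = 0.0735
Normalizing constant = 0.18877.
P(node-c | evidence) = 0.0735 / 0.18877 ≈ 0.3894.

0.3894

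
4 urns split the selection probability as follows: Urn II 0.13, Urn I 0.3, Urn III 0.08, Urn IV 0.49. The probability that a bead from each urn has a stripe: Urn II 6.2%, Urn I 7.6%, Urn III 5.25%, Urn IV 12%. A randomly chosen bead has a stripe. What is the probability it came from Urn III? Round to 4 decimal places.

0.0447

Unnormalized posteriors (prior × likelihood):
  Urn II: 0.13 × 0.062 = 0.00806
  Urn I: 0.3 × 0.076 = 0.0228
  Urn III: 0.08 × 0.0525 = 0.0042
  Urn IV: 0.49 × 0.12 = 0.0588
Total = 0.09386.
P(Urn III | evidence) = 0.0042 / 0.09386 ≈ 0.0447.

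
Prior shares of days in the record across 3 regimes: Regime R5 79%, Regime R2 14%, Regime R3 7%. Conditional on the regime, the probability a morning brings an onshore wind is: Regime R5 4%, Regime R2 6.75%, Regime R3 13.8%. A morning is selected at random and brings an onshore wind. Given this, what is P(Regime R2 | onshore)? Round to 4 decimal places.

0.1864

By Bayes' rule, posterior ∝ prior × likelihood:
  Regime R5: 0.79 × 0.04 = 0.0316
  Regime R2: 0.14 × 0.0675 = 0.00945
  Regime R3: 0.07 × 0.138 = 0.00966
Total = 0.05071.
P(Regime R2 | evidence) = 0.00945 / 0.05071 ≈ 0.1864.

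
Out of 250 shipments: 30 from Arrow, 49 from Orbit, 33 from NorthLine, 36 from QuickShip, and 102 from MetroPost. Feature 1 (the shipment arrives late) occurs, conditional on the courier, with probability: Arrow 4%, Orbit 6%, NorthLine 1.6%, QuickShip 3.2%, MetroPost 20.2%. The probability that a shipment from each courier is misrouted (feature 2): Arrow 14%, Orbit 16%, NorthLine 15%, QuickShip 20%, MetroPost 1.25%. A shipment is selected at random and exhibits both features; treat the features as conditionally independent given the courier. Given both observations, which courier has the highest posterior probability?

Prior × likelihood for each hypothesis:
  Arrow: 0.12 × 0.04 × 0.14 = 0.000672
  Orbit: 0.196 × 0.06 × 0.16 = 0.0018816
  NorthLine: 0.132 × 0.016 × 0.15 = 0.0003168
  QuickShip: 0.144 × 0.032 × 0.2 = 0.0009216
  MetroPost: 0.408 × 0.202 × 0.0125 = 0.0010302
Normalizing constant = 0.0048222.
Largest term belongs to Orbit, so Orbit is most probable.

Orbit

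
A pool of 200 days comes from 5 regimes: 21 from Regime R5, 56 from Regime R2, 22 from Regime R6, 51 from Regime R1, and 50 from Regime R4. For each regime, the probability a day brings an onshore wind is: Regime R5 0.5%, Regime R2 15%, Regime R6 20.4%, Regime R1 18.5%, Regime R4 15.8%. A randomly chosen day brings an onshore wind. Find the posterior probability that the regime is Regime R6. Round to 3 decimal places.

Unnormalized posteriors (prior × likelihood):
  Regime R5: 0.105 × 0.005 = 0.000525
  Regime R2: 0.28 × 0.15 = 0.042
  Regime R6: 0.11 × 0.204 = 0.02244
  Regime R1: 0.255 × 0.185 = 0.047175
  Regime R4: 0.25 × 0.158 = 0.0395
Normalizing constant = 0.15164.
P(Regime R6 | evidence) = 0.02244 / 0.15164 ≈ 0.148.

0.148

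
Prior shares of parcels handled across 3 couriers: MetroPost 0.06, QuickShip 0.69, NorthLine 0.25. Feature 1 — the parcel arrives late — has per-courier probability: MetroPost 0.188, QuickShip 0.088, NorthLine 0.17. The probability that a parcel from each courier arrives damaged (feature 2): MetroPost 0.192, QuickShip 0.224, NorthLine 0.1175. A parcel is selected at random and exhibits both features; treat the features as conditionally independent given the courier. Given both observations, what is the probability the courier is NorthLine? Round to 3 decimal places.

0.241

By Bayes' rule, posterior ∝ prior × likelihood:
  MetroPost: 0.06 × 0.188 × 0.192 = 0.00216576
  QuickShip: 0.69 × 0.088 × 0.224 = 0.01360128
  NorthLine: 0.25 × 0.17 × 0.1175 = 0.00499375
Normalizing constant = 0.02076079.
P(NorthLine | evidence) = 0.00499375 / 0.02076079 ≈ 0.241.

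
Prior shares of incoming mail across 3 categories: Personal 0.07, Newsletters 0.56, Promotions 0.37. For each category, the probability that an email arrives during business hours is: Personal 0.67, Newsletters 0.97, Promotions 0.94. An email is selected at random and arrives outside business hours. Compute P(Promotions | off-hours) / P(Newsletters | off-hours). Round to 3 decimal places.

Taking complements, P(off-hours | each) = Personal 0.33, Newsletters 0.03, Promotions 0.06.
Unnormalized posteriors (prior × likelihood):
  Personal: 0.07 × 0.33 = 0.0231
  Newsletters: 0.56 × 0.03 = 0.0168
  Promotions: 0.37 × 0.06 = 0.0222
Normalizing constant = 0.0621.
The ratio is 0.0222 / 0.0168 (the normalizer cancels) = 1.321.

1.321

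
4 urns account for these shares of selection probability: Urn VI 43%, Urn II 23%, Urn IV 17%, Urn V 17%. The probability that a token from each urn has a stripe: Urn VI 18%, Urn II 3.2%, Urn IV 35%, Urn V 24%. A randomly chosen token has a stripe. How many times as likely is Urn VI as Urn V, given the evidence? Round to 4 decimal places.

1.8971

Compute prior × likelihood for every hypothesis:
  Urn VI: 0.43 × 0.18 = 0.0774
  Urn II: 0.23 × 0.032 = 0.00736
  Urn IV: 0.17 × 0.35 = 0.0595
  Urn V: 0.17 × 0.24 = 0.0408
Normalizing constant = 0.18506.
The ratio is 0.0774 / 0.0408 (the normalizer cancels) = 1.8971.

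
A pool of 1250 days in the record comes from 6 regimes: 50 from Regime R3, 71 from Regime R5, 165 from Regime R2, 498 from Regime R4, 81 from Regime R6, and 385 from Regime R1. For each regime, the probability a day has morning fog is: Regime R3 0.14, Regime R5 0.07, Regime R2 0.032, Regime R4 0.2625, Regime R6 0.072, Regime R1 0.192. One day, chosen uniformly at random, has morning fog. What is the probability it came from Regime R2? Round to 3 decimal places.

By Bayes' rule, posterior ∝ prior × likelihood:
  Regime R3: 0.04 × 0.14 = 0.0056
  Regime R5: 0.0568 × 0.07 = 0.003976
  Regime R2: 0.132 × 0.032 = 0.004224
  Regime R4: 0.3984 × 0.2625 = 0.10458
  Regime R6: 0.0648 × 0.072 = 0.0046656
  Regime R1: 0.308 × 0.192 = 0.059136
Total = 0.1821816.
P(Regime R2 | evidence) = 0.004224 / 0.1821816 ≈ 0.023.

0.023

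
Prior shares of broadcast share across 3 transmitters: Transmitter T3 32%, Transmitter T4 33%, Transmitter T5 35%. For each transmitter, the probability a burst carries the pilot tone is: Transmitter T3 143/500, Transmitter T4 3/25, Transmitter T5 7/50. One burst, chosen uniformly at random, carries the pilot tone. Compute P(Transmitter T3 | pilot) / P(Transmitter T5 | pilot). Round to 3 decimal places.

By Bayes' rule, posterior ∝ prior × likelihood:
  Transmitter T3: 0.32 × 0.286 = 0.09152
  Transmitter T4: 0.33 × 0.12 = 0.0396
  Transmitter T5: 0.35 × 0.14 = 0.049
Sum = 0.18012.
The ratio is 0.09152 / 0.049 (the normalizer cancels) = 1.868.

1.868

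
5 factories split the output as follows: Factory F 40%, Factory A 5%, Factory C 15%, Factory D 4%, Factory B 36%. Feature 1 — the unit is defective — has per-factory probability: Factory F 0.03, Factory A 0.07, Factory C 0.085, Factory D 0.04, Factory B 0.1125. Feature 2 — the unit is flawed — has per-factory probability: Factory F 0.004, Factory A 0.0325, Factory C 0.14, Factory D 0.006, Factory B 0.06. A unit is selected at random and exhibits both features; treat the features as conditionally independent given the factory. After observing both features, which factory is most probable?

Factory B

By Bayes' rule, posterior ∝ prior × likelihood:
  Factory F: 0.4 × 0.03 × 0.004 = 0.000048
  Factory A: 0.05 × 0.07 × 0.0325 = 0.00011375
  Factory C: 0.15 × 0.085 × 0.14 = 0.001785
  Factory D: 0.04 × 0.04 × 0.006 = 0.0000096
  Factory B: 0.36 × 0.1125 × 0.06 = 0.00243
Total = 0.00438635.
Largest term belongs to Factory B, so Factory B is most probable.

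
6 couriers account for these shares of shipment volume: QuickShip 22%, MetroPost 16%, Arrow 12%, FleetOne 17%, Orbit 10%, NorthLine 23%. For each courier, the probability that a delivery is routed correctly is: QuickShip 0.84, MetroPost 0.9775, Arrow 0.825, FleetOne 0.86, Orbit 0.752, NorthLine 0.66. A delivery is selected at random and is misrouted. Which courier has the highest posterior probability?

Taking complements, P(misrouted | each) = QuickShip 0.16, MetroPost 0.0225, Arrow 0.175, FleetOne 0.14, Orbit 0.248, NorthLine 0.34.
Compute prior × likelihood for every hypothesis:
  QuickShip: 0.22 × 0.16 = 0.0352
  MetroPost: 0.16 × 0.0225 = 0.0036
  Arrow: 0.12 × 0.175 = 0.021
  FleetOne: 0.17 × 0.14 = 0.0238
  Orbit: 0.1 × 0.248 = 0.0248
  NorthLine: 0.23 × 0.34 = 0.0782
Sum = 0.1866.
Largest term belongs to NorthLine, so NorthLine is most probable.

NorthLine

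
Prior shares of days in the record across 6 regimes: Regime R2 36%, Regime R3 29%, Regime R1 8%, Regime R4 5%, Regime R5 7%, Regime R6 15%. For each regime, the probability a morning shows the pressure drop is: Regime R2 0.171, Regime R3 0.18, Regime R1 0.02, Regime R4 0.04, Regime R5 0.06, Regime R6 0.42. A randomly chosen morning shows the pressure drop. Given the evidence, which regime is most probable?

Regime R6

Compute prior × likelihood for every hypothesis:
  Regime R2: 0.36 × 0.171 = 0.06156
  Regime R3: 0.29 × 0.18 = 0.0522
  Regime R1: 0.08 × 0.02 = 0.0016
  Regime R4: 0.05 × 0.04 = 0.002
  Regime R5: 0.07 × 0.06 = 0.0042
  Regime R6: 0.15 × 0.42 = 0.063
Total = 0.18456.
Largest term belongs to Regime R6, so Regime R6 is most probable.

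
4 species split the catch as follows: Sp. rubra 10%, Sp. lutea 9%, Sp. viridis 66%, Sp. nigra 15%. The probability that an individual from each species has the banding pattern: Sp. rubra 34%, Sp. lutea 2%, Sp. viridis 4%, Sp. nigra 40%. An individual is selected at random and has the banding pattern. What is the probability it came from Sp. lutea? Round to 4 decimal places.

0.0147

Prior × likelihood for each hypothesis:
  Sp. rubra: 0.1 × 0.34 = 0.034
  Sp. lutea: 0.09 × 0.02 = 0.0018
  Sp. viridis: 0.66 × 0.04 = 0.0264
  Sp. nigra: 0.15 × 0.4 = 0.06
Total = 0.1222.
P(Sp. lutea | evidence) = 0.0018 / 0.1222 ≈ 0.0147.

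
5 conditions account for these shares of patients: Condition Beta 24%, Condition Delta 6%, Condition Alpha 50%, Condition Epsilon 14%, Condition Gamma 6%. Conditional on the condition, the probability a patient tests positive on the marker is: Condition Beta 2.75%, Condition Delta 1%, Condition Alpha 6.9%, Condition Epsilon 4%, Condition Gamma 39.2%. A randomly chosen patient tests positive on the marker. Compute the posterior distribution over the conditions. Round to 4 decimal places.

By Bayes' rule, posterior ∝ prior × likelihood:
  Condition Beta: 0.24 × 0.0275 = 0.0066
  Condition Delta: 0.06 × 0.01 = 0.0006
  Condition Alpha: 0.5 × 0.069 = 0.0345
  Condition Epsilon: 0.14 × 0.04 = 0.0056
  Condition Gamma: 0.06 × 0.392 = 0.02352
Sum = 0.07082.
P(Condition Beta | marker-positive) = 0.0066/0.07082 ≈ 0.0932
P(Condition Delta | marker-positive) = 0.0006/0.07082 ≈ 0.0085
P(Condition Alpha | marker-positive) = 0.0345/0.07082 ≈ 0.4872
P(Condition Epsilon | marker-positive) = 0.0056/0.07082 ≈ 0.0791
P(Condition Gamma | marker-positive) = 0.02352/0.07082 ≈ 0.3321
(Check: 0.0932+0.0085+0.4872+0.0791+0.3321 = 1.0001.)

Condition Beta 0.0932, Condition Delta 0.0085, Condition Alpha 0.4872, Condition Epsilon 0.0791, Condition Gamma 0.3321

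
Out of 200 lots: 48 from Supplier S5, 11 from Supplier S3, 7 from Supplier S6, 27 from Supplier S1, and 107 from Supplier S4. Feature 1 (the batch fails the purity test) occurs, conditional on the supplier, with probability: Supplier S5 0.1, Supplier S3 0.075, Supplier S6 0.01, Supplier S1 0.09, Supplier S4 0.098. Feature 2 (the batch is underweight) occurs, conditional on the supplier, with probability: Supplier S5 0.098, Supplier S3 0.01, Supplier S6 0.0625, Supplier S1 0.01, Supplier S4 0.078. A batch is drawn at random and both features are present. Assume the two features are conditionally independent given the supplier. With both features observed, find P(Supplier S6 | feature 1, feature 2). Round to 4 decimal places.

Compute prior × likelihood for every hypothesis:
  Supplier S5: 0.24 × 0.1 × 0.098 = 0.002352
  Supplier S3: 0.055 × 0.075 × 0.01 = 0.00004125
  Supplier S6: 0.035 × 0.01 × 0.0625 = 0.000021875
  Supplier S1: 0.135 × 0.09 × 0.01 = 0.0001215
  Supplier S4: 0.535 × 0.098 × 0.078 = 0.00408954
Total = 0.006626165.
P(Supplier S6 | evidence) = 0.000021875 / 0.006626165 ≈ 0.0033.

0.0033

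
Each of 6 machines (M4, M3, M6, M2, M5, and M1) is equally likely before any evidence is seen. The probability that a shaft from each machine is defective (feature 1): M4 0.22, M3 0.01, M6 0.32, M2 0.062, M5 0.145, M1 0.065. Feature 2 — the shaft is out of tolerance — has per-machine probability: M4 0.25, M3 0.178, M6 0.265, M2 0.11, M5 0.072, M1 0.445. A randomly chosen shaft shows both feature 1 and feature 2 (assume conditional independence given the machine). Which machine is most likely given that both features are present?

With a uniform prior (1/6 each), posterior ∝ likelihood:
  M4: 0.22 × 0.25 = 0.055
  M3: 0.01 × 0.178 = 0.00178
  M6: 0.32 × 0.265 = 0.0848
  M2: 0.062 × 0.11 = 0.00682
  M5: 0.145 × 0.072 = 0.01044
  M1: 0.065 × 0.445 = 0.028925
Sum = 0.187765.
Largest term belongs to M6, so M6 is most probable.

M6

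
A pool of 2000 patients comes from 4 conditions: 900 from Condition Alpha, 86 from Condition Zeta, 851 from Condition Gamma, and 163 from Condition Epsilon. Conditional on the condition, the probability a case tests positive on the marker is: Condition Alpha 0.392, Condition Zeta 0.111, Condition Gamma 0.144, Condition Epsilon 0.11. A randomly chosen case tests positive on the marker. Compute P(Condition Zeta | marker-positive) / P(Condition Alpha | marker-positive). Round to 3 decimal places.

Unnormalized posteriors (prior × likelihood):
  Condition Alpha: 0.45 × 0.392 = 0.1764
  Condition Zeta: 0.043 × 0.111 = 0.004773
  Condition Gamma: 0.4255 × 0.144 = 0.061272
  Condition Epsilon: 0.0815 × 0.11 = 0.008965
Sum = 0.25141.
The ratio is 0.004773 / 0.1764 (the normalizer cancels) = 0.027.

0.027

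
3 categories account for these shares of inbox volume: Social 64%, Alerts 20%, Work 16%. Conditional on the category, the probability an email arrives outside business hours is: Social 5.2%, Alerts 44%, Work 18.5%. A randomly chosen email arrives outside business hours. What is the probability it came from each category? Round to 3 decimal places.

Social 0.221, Alerts 0.583, Work 0.196

By Bayes' rule, posterior ∝ prior × likelihood:
  Social: 0.64 × 0.052 = 0.03328
  Alerts: 0.2 × 0.44 = 0.088
  Work: 0.16 × 0.185 = 0.0296
Sum = 0.15088.
P(Social | off-hours) = 0.03328/0.15088 ≈ 0.221
P(Alerts | off-hours) = 0.088/0.15088 ≈ 0.583
P(Work | off-hours) = 0.0296/0.15088 ≈ 0.196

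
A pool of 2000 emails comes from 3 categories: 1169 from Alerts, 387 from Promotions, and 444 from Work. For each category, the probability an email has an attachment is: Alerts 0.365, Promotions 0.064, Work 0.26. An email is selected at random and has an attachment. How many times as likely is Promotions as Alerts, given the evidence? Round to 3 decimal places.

Unnormalized posteriors (prior × likelihood):
  Alerts: 0.5845 × 0.365 = 0.2133425
  Promotions: 0.1935 × 0.064 = 0.012384
  Work: 0.222 × 0.26 = 0.05772
Sum = 0.2834465.
The ratio is 0.012384 / 0.2133425 (the normalizer cancels) = 0.058.

0.058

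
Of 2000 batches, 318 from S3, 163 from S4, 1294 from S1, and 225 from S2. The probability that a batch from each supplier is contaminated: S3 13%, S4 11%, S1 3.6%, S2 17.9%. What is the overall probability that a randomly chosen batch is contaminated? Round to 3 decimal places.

0.073

By Bayes' rule, posterior ∝ prior × likelihood:
  S3: 0.159 × 0.13 = 0.02067
  S4: 0.0815 × 0.11 = 0.008965
  S1: 0.647 × 0.036 = 0.023292
  S2: 0.1125 × 0.179 = 0.0201375
P(contaminated) = 0.02067 + 0.008965 + 0.023292 + 0.0201375 = 0.0730645 → 0.073.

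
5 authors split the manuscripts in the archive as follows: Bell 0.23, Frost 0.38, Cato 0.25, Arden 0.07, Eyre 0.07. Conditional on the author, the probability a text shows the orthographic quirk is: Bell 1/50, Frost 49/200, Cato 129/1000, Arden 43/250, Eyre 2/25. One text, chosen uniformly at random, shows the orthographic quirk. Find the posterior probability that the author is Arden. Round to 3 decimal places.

Prior × likelihood for each hypothesis:
  Bell: 0.23 × 0.02 = 0.0046
  Frost: 0.38 × 0.245 = 0.0931
  Cato: 0.25 × 0.129 = 0.03225
  Arden: 0.07 × 0.172 = 0.01204
  Eyre: 0.07 × 0.08 = 0.0056
Sum = 0.14759.
P(Arden | evidence) = 0.01204 / 0.14759 ≈ 0.082.

0.082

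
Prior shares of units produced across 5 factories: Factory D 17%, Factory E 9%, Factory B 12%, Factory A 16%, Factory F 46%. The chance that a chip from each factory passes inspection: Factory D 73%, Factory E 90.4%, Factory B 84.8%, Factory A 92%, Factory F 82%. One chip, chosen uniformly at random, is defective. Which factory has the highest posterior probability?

Taking complements, P(defective | each) = Factory D 0.27, Factory E 0.096, Factory B 0.152, Factory A 0.08, Factory F 0.18.
By Bayes' rule, posterior ∝ prior × likelihood:
  Factory D: 0.17 × 0.27 = 0.0459
  Factory E: 0.09 × 0.096 = 0.00864
  Factory B: 0.12 × 0.152 = 0.01824
  Factory A: 0.16 × 0.08 = 0.0128
  Factory F: 0.46 × 0.18 = 0.0828
Total = 0.16838.
Largest term belongs to Factory F, so Factory F is most probable.

Factory F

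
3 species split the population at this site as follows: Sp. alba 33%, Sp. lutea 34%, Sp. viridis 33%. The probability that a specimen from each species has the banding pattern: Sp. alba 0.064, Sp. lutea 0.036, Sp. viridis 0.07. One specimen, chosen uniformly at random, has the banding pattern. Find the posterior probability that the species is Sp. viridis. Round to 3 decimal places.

0.409

Unnormalized posteriors (prior × likelihood):
  Sp. alba: 0.33 × 0.064 = 0.02112
  Sp. lutea: 0.34 × 0.036 = 0.01224
  Sp. viridis: 0.33 × 0.07 = 0.0231
Total = 0.05646.
P(Sp. viridis | evidence) = 0.0231 / 0.05646 ≈ 0.409.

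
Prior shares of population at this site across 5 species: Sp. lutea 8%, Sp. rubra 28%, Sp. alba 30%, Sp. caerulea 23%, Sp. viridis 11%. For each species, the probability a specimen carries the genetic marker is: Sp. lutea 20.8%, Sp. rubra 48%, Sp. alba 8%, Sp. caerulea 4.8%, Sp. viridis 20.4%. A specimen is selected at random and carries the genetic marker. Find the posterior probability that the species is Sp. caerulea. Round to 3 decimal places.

0.053

Unnormalized posteriors (prior × likelihood):
  Sp. lutea: 0.08 × 0.208 = 0.01664
  Sp. rubra: 0.28 × 0.48 = 0.1344
  Sp. alba: 0.3 × 0.08 = 0.024
  Sp. caerulea: 0.23 × 0.048 = 0.01104
  Sp. viridis: 0.11 × 0.204 = 0.02244
Sum = 0.20852.
P(Sp. caerulea | evidence) = 0.01104 / 0.20852 ≈ 0.053.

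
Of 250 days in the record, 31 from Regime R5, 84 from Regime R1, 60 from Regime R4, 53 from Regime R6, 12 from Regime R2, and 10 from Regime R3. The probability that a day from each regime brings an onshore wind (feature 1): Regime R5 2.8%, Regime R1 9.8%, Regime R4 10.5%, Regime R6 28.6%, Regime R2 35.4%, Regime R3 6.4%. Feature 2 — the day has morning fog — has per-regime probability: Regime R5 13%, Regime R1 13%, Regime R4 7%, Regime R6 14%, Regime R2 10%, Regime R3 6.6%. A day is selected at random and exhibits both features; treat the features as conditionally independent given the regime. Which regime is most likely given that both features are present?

Regime R6

By Bayes' rule, posterior ∝ prior × likelihood:
  Regime R5: 0.124 × 0.028 × 0.13 = 0.00045136
  Regime R1: 0.336 × 0.098 × 0.13 = 0.00428064
  Regime R4: 0.24 × 0.105 × 0.07 = 0.001764
  Regime R6: 0.212 × 0.286 × 0.14 = 0.00848848
  Regime R2: 0.048 × 0.354 × 0.1 = 0.0016992
  Regime R3: 0.04 × 0.064 × 0.066 = 0.00016896
Total = 0.01685264.
Largest term belongs to Regime R6, so Regime R6 is most probable.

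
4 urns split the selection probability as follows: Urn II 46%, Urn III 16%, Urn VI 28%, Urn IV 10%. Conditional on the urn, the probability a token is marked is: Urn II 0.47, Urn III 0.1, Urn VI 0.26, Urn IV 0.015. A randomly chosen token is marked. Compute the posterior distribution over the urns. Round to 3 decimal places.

Unnormalized posteriors (prior × likelihood):
  Urn II: 0.46 × 0.47 = 0.2162
  Urn III: 0.16 × 0.1 = 0.016
  Urn VI: 0.28 × 0.26 = 0.0728
  Urn IV: 0.1 × 0.015 = 0.0015
Normalizing constant = 0.3065.
P(Urn II | marked) = 0.2162/0.3065 ≈ 0.705
P(Urn III | marked) = 0.016/0.3065 ≈ 0.052
P(Urn VI | marked) = 0.0728/0.3065 ≈ 0.238
P(Urn IV | marked) = 0.0015/0.3065 ≈ 0.005

Urn II 0.705, Urn III 0.052, Urn VI 0.238, Urn IV 0.005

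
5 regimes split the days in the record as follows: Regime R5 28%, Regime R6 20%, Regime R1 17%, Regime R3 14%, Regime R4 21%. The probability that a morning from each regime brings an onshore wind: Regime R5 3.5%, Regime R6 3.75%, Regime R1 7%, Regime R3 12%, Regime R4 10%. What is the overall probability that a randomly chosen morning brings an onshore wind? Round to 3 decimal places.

0.067

Prior × likelihood for each hypothesis:
  Regime R5: 0.28 × 0.035 = 0.0098
  Regime R6: 0.2 × 0.0375 = 0.0075
  Regime R1: 0.17 × 0.07 = 0.0119
  Regime R3: 0.14 × 0.12 = 0.0168
  Regime R4: 0.21 × 0.1 = 0.021
P(onshore) = 0.0098 + 0.0075 + 0.0119 + 0.0168 + 0.021 = 0.067 → 0.067.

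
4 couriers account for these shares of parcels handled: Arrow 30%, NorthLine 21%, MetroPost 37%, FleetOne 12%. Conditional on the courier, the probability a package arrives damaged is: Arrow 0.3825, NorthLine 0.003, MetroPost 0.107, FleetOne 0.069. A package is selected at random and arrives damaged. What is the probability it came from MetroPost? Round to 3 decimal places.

0.243

Compute prior × likelihood for every hypothesis:
  Arrow: 0.3 × 0.3825 = 0.11475
  NorthLine: 0.21 × 0.003 = 0.00063
  MetroPost: 0.37 × 0.107 = 0.03959
  FleetOne: 0.12 × 0.069 = 0.00828
Sum = 0.16325.
P(MetroPost | evidence) = 0.03959 / 0.16325 ≈ 0.243.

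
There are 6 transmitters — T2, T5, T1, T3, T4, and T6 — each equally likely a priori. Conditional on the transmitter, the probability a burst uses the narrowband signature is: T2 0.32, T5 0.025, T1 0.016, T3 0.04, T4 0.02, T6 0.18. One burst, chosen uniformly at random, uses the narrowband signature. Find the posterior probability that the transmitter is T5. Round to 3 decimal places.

Since the prior is uniform, the posterior is proportional to the likelihood:
  T2: 0.32
  T5: 0.025
  T1: 0.016
  T3: 0.04
  T4: 0.02
  T6: 0.18
Sum = 0.601.
P(T5 | evidence) = 0.025 / 0.601 ≈ 0.042.

0.042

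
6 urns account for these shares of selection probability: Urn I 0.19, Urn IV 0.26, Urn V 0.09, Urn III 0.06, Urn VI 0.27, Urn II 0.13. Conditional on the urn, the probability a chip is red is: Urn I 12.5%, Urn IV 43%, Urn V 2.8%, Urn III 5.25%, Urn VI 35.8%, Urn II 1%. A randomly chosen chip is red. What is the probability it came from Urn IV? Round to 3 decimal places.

Unnormalized posteriors (prior × likelihood):
  Urn I: 0.19 × 0.125 = 0.02375
  Urn IV: 0.26 × 0.43 = 0.1118
  Urn V: 0.09 × 0.028 = 0.00252
  Urn III: 0.06 × 0.0525 = 0.00315
  Urn VI: 0.27 × 0.358 = 0.09666
  Urn II: 0.13 × 0.01 = 0.0013
Total = 0.23918.
P(Urn IV | evidence) = 0.1118 / 0.23918 ≈ 0.467.

0.467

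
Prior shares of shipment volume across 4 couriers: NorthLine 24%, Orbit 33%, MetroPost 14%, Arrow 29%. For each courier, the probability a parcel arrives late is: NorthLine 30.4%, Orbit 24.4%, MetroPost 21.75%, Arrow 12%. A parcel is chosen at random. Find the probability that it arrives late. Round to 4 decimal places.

0.2187

By Bayes' rule, posterior ∝ prior × likelihood:
  NorthLine: 0.24 × 0.304 = 0.07296
  Orbit: 0.33 × 0.244 = 0.08052
  MetroPost: 0.14 × 0.2175 = 0.03045
  Arrow: 0.29 × 0.12 = 0.0348
P(late) = 0.07296 + 0.08052 + 0.03045 + 0.0348 = 0.21873 → 0.2187.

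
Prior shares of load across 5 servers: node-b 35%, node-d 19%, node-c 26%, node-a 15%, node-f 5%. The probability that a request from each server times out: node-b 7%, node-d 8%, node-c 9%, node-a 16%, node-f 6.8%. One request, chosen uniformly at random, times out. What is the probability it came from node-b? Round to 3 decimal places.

Prior × likelihood for each hypothesis:
  node-b: 0.35 × 0.07 = 0.0245
  node-d: 0.19 × 0.08 = 0.0152
  node-c: 0.26 × 0.09 = 0.0234
  node-a: 0.15 × 0.16 = 0.024
  node-f: 0.05 × 0.068 = 0.0034
Sum = 0.0905.
P(node-b | evidence) = 0.0245 / 0.0905 ≈ 0.271.

0.271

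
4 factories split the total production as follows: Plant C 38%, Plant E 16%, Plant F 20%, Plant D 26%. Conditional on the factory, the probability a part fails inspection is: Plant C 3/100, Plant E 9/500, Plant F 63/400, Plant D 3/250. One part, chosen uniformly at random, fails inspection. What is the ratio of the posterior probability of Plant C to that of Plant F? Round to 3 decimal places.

Prior × likelihood for each hypothesis:
  Plant C: 0.38 × 0.03 = 0.0114
  Plant E: 0.16 × 0.018 = 0.00288
  Plant F: 0.2 × 0.1575 = 0.0315
  Plant D: 0.26 × 0.012 = 0.00312
Normalizing constant = 0.0489.
The ratio is 0.0114 / 0.0315 (the normalizer cancels) = 0.362.

0.362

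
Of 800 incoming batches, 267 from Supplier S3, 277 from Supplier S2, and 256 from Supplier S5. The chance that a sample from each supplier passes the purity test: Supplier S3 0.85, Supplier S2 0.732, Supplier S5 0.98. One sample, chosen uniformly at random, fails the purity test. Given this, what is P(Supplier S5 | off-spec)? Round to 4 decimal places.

0.0429

Taking complements, P(off-spec | each) = Supplier S3 0.15, Supplier S2 0.268, Supplier S5 0.02.
By Bayes' rule, posterior ∝ prior × likelihood:
  Supplier S3: 0.33375 × 0.15 = 0.0500625
  Supplier S2: 0.34625 × 0.268 = 0.092795
  Supplier S5: 0.32 × 0.02 = 0.0064
Normalizing constant = 0.1492575.
P(Supplier S5 | evidence) = 0.0064 / 0.1492575 ≈ 0.0429.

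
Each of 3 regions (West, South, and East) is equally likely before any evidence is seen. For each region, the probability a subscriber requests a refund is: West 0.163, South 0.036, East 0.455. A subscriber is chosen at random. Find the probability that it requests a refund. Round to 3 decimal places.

0.218

Since the prior is uniform, the posterior is proportional to the likelihood:
  West: 0.163
  South: 0.036
  East: 0.455
P(refund) = (1/3) × (0.163 + 0.036 + 0.455) = 0.654/3 ≈ 0.218.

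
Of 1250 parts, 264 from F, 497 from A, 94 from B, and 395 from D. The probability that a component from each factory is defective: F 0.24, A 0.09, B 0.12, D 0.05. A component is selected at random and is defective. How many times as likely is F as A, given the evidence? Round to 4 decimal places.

Unnormalized posteriors (prior × likelihood):
  F: 0.2112 × 0.24 = 0.050688
  A: 0.3976 × 0.09 = 0.035784
  B: 0.0752 × 0.12 = 0.009024
  D: 0.316 × 0.05 = 0.0158
Total = 0.111296.
The ratio is 0.050688 / 0.035784 (the normalizer cancels) = 1.4165.

1.4165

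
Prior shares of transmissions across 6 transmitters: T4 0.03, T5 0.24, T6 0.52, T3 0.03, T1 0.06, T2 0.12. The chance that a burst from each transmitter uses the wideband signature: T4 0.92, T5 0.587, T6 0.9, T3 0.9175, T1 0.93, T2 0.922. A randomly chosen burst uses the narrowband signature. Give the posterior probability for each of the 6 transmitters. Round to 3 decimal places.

Taking complements, P(narrowband | each) = T4 0.08, T5 0.413, T6 0.1, T3 0.0825, T1 0.07, T2 0.078.
Prior × likelihood for each hypothesis:
  T4: 0.03 × 0.08 = 0.0024
  T5: 0.24 × 0.413 = 0.09912
  T6: 0.52 × 0.1 = 0.052
  T3: 0.03 × 0.0825 = 0.002475
  T1: 0.06 × 0.07 = 0.0042
  T2: 0.12 × 0.078 = 0.00936
Normalizing constant = 0.169555.
P(T4 | narrowband) = 0.0024/0.169555 ≈ 0.014
P(T5 | narrowband) = 0.09912/0.169555 ≈ 0.585
P(T6 | narrowband) = 0.052/0.169555 ≈ 0.307
P(T3 | narrowband) = 0.002475/0.169555 ≈ 0.015
P(T1 | narrowband) = 0.0042/0.169555 ≈ 0.025
P(T2 | narrowband) = 0.00936/0.169555 ≈ 0.055

T4 0.014, T5 0.585, T6 0.307, T3 0.015, T1 0.025, T2 0.055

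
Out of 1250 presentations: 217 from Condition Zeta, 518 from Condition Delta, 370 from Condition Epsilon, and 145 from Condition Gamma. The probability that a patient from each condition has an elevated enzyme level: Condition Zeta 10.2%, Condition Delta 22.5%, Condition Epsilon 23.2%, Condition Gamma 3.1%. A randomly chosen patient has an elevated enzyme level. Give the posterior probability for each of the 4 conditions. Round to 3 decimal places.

Condition Zeta 0.097, Condition Delta 0.509, Condition Epsilon 0.375, Condition Gamma 0.020

By Bayes' rule, posterior ∝ prior × likelihood:
  Condition Zeta: 0.1736 × 0.102 = 0.0177072
  Condition Delta: 0.4144 × 0.225 = 0.09324
  Condition Epsilon: 0.296 × 0.232 = 0.068672
  Condition Gamma: 0.116 × 0.031 = 0.003596
Normalizing constant = 0.1832152.
P(Condition Zeta | elevated) = 0.0177072/0.1832152 ≈ 0.097
P(Condition Delta | elevated) = 0.09324/0.1832152 ≈ 0.509
P(Condition Epsilon | elevated) = 0.068672/0.1832152 ≈ 0.375
P(Condition Gamma | elevated) = 0.003596/0.1832152 ≈ 0.020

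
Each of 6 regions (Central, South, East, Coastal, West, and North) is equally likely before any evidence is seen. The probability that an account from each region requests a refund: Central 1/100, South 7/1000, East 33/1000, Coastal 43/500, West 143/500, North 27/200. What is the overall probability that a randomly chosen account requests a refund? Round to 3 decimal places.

0.093

Since the prior is uniform, the posterior is proportional to the likelihood:
  Central: 0.01
  South: 0.007
  East: 0.033
  Coastal: 0.086
  West: 0.286
  North: 0.135
P(refund) = (1/6) × (0.01 + 0.007 + 0.033 + 0.086 + 0.286 + 0.135) = 0.557/6 ≈ 0.093.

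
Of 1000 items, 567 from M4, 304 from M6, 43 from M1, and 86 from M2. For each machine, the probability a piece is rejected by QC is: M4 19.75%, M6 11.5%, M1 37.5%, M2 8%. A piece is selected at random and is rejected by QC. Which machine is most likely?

Prior × likelihood for each hypothesis:
  M4: 0.567 × 0.1975 = 0.1119825
  M6: 0.304 × 0.115 = 0.03496
  M1: 0.043 × 0.375 = 0.016125
  M2: 0.086 × 0.08 = 0.00688
Normalizing constant = 0.1699475.
Largest term belongs to M4, so M4 is most probable.

M4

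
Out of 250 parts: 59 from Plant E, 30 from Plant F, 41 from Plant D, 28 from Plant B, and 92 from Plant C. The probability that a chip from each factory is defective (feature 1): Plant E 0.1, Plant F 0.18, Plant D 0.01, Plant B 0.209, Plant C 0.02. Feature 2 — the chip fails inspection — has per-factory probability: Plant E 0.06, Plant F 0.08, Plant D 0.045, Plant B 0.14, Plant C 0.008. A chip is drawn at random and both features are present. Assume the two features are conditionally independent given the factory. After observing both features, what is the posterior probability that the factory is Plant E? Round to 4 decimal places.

Prior × likelihood for each hypothesis:
  Plant E: 0.236 × 0.1 × 0.06 = 0.001416
  Plant F: 0.12 × 0.18 × 0.08 = 0.001728
  Plant D: 0.164 × 0.01 × 0.045 = 0.0000738
  Plant B: 0.112 × 0.209 × 0.14 = 0.00327712
  Plant C: 0.368 × 0.02 × 0.008 = 0.00005888
Total = 0.0065538.
P(Plant E | evidence) = 0.001416 / 0.0065538 ≈ 0.2161.

0.2161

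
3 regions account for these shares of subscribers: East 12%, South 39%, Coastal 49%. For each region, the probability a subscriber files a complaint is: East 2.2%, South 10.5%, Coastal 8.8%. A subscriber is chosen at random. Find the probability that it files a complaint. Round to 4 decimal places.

0.0867

Prior × likelihood for each hypothesis:
  East: 0.12 × 0.022 = 0.00264
  South: 0.39 × 0.105 = 0.04095
  Coastal: 0.49 × 0.088 = 0.04312
P(complaint) = 0.00264 + 0.04095 + 0.04312 = 0.08671 → 0.0867.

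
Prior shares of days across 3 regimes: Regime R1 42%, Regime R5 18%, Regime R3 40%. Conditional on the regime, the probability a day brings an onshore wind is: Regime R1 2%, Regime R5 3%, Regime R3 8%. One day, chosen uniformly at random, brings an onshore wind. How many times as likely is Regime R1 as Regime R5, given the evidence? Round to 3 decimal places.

1.556

Compute prior × likelihood for every hypothesis:
  Regime R1: 0.42 × 0.02 = 0.0084
  Regime R5: 0.18 × 0.03 = 0.0054
  Regime R3: 0.4 × 0.08 = 0.032
Normalizing constant = 0.0458.
The ratio is 0.0084 / 0.0054 (the normalizer cancels) = 1.556.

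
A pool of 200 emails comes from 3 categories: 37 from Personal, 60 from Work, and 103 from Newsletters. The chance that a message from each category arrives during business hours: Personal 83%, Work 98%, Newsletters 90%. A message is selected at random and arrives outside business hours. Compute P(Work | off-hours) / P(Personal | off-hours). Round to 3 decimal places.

0.191

Taking complements, P(off-hours | each) = Personal 0.17, Work 0.02, Newsletters 0.1.
By Bayes' rule, posterior ∝ prior × likelihood:
  Personal: 0.185 × 0.17 = 0.03145
  Work: 0.3 × 0.02 = 0.006
  Newsletters: 0.515 × 0.1 = 0.0515
Sum = 0.08895.
The ratio is 0.006 / 0.03145 (the normalizer cancels) = 0.191.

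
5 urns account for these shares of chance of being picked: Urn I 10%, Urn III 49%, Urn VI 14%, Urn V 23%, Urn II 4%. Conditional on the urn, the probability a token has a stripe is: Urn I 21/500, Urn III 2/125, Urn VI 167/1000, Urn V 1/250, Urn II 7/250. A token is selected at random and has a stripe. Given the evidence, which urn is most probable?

Compute prior × likelihood for every hypothesis:
  Urn I: 0.1 × 0.042 = 0.0042
  Urn III: 0.49 × 0.016 = 0.00784
  Urn VI: 0.14 × 0.167 = 0.02338
  Urn V: 0.23 × 0.004 = 0.00092
  Urn II: 0.04 × 0.028 = 0.00112
Sum = 0.03746.
Largest term belongs to Urn VI, so Urn VI is most probable.

Urn VI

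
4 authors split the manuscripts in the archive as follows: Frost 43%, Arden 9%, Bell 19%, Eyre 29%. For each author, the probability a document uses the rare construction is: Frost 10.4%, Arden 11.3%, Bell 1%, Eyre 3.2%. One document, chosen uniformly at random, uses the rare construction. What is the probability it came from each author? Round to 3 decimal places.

Frost 0.677, Arden 0.154, Bell 0.029, Eyre 0.140

Compute prior × likelihood for every hypothesis:
  Frost: 0.43 × 0.104 = 0.04472
  Arden: 0.09 × 0.113 = 0.01017
  Bell: 0.19 × 0.01 = 0.0019
  Eyre: 0.29 × 0.032 = 0.00928
Sum = 0.06607.
P(Frost | rare-form) = 0.04472/0.06607 ≈ 0.677
P(Arden | rare-form) = 0.01017/0.06607 ≈ 0.154
P(Bell | rare-form) = 0.0019/0.06607 ≈ 0.029
P(Eyre | rare-form) = 0.00928/0.06607 ≈ 0.140
(Check: 0.677+0.154+0.029+0.140 = 1.000.)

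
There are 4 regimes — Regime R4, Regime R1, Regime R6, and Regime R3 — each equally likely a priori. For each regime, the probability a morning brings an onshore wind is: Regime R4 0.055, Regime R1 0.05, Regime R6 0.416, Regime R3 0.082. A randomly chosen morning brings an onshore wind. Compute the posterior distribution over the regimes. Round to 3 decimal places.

Regime R4 0.091, Regime R1 0.083, Regime R6 0.690, Regime R3 0.136

With a uniform prior (1/4 each), posterior ∝ likelihood:
  Regime R4: 0.055
  Regime R1: 0.05
  Regime R6: 0.416
  Regime R3: 0.082
Normalizing constant = 0.603.
P(Regime R4 | onshore) = 0.055/0.603 ≈ 0.091
P(Regime R1 | onshore) = 0.05/0.603 ≈ 0.083
P(Regime R6 | onshore) = 0.416/0.603 ≈ 0.690
P(Regime R3 | onshore) = 0.082/0.603 ≈ 0.136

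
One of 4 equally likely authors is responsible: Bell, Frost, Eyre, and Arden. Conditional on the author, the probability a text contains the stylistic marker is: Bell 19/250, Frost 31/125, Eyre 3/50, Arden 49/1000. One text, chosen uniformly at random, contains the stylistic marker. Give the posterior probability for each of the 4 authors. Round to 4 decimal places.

Since the prior is uniform, the posterior is proportional to the likelihood:
  Bell: 0.076
  Frost: 0.248
  Eyre: 0.06
  Arden: 0.049
Normalizing constant = 0.433.
P(Bell | marker) = 0.076/0.433 ≈ 0.1755
P(Frost | marker) = 0.248/0.433 ≈ 0.5727
P(Eyre | marker) = 0.06/0.433 ≈ 0.1386
P(Arden | marker) = 0.049/0.433 ≈ 0.1132
(Check: 0.1755+0.5727+0.1386+0.1132 = 1.0000.)

Bell 0.1755, Frost 0.5727, Eyre 0.1386, Arden 0.1132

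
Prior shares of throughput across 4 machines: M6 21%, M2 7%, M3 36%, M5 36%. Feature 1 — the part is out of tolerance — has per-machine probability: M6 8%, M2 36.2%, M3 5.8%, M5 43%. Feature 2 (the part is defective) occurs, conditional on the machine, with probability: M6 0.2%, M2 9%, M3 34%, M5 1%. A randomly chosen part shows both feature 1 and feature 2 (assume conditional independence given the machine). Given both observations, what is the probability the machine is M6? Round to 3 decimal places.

0.003

Compute prior × likelihood for every hypothesis:
  M6: 0.21 × 0.08 × 0.002 = 0.0000336
  M2: 0.07 × 0.362 × 0.09 = 0.0022806
  M3: 0.36 × 0.058 × 0.34 = 0.0070992
  M5: 0.36 × 0.43 × 0.01 = 0.001548
Total = 0.0109614.
P(M6 | evidence) = 0.0000336 / 0.0109614 ≈ 0.003.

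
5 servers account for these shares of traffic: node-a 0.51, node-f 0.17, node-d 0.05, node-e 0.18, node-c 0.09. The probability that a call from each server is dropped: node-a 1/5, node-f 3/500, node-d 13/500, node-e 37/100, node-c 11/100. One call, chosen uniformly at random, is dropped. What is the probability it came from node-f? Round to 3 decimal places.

0.006

Unnormalized posteriors (prior × likelihood):
  node-a: 0.51 × 0.2 = 0.102
  node-f: 0.17 × 0.006 = 0.00102
  node-d: 0.05 × 0.026 = 0.0013
  node-e: 0.18 × 0.37 = 0.0666
  node-c: 0.09 × 0.11 = 0.0099
Sum = 0.18082.
P(node-f | evidence) = 0.00102 / 0.18082 ≈ 0.006.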